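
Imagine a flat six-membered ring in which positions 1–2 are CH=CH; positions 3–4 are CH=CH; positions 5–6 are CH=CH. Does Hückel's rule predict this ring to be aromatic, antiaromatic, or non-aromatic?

Aromatic

Every ring atom contributes a p orbital perpendicular to the ring (the double-bond atoms are sp², each contributing one p electron), so the π system is cyclic and fully conjugated.
π-electron count: 3 × 2 = 6 from the 3 double-bond units.
Since 6 = 4·1 + 2, the ring meets the 4n+2 criterion.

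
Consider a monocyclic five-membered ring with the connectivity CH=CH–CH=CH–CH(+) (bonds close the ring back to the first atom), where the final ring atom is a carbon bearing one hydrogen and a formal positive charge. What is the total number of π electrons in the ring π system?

4

All ring atoms are sp² and supply a p orbital to the ring (every atom in a ring double bond is sp² and brings one electron to the p orbital; the carbocation has an empty p orbital); the conjugation is uninterrupted.
π-electron count: 2 × 2 = 4 from the double-bond units + 0 from the CH(+) atom = 4.
(The species described is the cyclopentadienyl cation.)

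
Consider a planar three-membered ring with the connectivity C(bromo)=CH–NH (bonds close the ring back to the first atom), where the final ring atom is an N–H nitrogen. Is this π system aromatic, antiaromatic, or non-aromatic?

The p orbitals form a continuous loop: every atom in a ring double bond is sp² and brings one electron to the p orbital; the pyrrole-type nitrogen donates its lone pair from the p orbital. The ring is fully conjugated.
Counting π electrons: 1 × 2 = 2 from the double-bond unit + 2 from the NH atom = 4.
4 is a 4n count (n = 1), so the planar conjugated ring is antiaromatic.

Antiaromatic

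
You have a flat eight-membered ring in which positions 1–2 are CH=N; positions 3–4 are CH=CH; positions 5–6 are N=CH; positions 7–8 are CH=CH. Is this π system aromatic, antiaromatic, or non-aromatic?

Every ring atom contributes a p orbital perpendicular to the ring (each doubly-bonded ring atom is sp² with one p-orbital electron; each sp² =N– keeps its lone pair in-plane and puts one electron into the π system), so the π system is cyclic and fully conjugated.
Counting π electrons: 4 × 2 = 8 from the 4 double-bond units.
8 is a 4n count (n = 2), so the planar conjugated ring is antiaromatic.

Antiaromatic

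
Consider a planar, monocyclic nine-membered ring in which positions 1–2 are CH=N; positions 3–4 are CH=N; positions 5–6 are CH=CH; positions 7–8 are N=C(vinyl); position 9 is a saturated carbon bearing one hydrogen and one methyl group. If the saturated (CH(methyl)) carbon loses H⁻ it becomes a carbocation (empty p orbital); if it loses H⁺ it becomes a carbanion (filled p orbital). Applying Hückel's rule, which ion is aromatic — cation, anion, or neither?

The anion

Once that carbon is sp², every ring atom has a p orbital and both ions are fully conjugated.
Cation: 4 × 2 + 0 = 8 π electrons → 4(2), antiaromatic.
Anion: 4 × 2 + 2 = 10 π electrons → 4(2)+2, aromatic.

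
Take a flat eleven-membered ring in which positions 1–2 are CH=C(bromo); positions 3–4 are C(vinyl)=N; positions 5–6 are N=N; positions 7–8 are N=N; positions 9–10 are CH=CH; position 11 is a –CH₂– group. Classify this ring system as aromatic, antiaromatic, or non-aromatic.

Non-aromatic

At the CH2 position, the tetrahedral CH₂ carbon is sp³ and has no p orbital in the ring π system; the ring's p-orbital overlap is broken there.
A ring that is not fully conjugated cannot be aromatic or antiaromatic regardless of its π-electron count.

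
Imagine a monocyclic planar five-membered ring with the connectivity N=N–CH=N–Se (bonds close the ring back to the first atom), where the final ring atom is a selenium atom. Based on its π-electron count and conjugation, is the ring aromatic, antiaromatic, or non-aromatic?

All ring atoms are sp² and supply a p orbital to the ring (every atom in a ring double bond is sp² and brings one electron to the p orbital; each =N– nitrogen is pyridine-type (lone pair in the sp² plane, one electron in the p orbital); the selenium donates one lone pair from its p orbital); the conjugation is uninterrupted.
π-electron count: 2 × 2 = 4 from the double-bond units + 2 from the Se atom = 6.
6 = 4(1) + 2, which satisfies Hückel's 4n+2 rule.

Aromatic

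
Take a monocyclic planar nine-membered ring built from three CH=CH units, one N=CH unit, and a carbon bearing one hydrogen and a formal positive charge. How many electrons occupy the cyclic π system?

8

Check conjugation: each doubly-bonded ring atom is sp² with one p-orbital electron; each =N– nitrogen is pyridine-type (lone pair in the sp² plane, one electron in the p orbital); the carbocation has an empty p orbital — every position has a p orbital, so the cyclic π system is continuous.
π-electron count: 4 × 2 = 8 from the double-bond units + 0 from the CH(+) atom = 8.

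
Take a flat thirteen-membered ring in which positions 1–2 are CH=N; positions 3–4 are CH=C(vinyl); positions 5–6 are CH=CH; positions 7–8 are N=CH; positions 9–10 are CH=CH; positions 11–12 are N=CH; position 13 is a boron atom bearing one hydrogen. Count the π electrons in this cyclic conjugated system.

All ring atoms are sp² and supply a p orbital to the ring (every atom in a ring double bond is sp² and brings one electron to the p orbital; the doubly-bonded nitrogens are pyridine-type — their lone pairs lie in the ring plane, leaving one electron in the p orbital; the boron has an empty p orbital); the conjugation is uninterrupted.
π-electron count: 6 × 2 = 12 from the double-bond units + 0 from the BH atom = 12.

12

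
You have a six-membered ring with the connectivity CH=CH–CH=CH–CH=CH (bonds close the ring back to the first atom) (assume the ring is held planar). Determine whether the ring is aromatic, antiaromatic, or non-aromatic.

Aromatic

Check conjugation: the double-bond atoms are sp², each contributing one p electron — every position has a p orbital, so the cyclic π system is continuous.
Counting π electrons: 3 × 2 = 6 from the 3 double-bond units.
That gives a 4n+2 count (6, n = 1).
This is benzene.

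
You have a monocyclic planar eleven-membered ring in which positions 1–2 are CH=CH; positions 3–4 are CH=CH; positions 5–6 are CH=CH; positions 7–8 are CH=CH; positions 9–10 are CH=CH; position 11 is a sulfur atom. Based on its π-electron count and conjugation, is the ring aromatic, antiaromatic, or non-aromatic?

The p orbitals form a continuous loop: each doubly-bonded ring atom is sp² with one p-orbital electron; the sulfur donates one lone pair from its p orbital. The ring is fully conjugated.
Adding the contributions, 5 × 2 = 10 from the double-bond units + 2 from the S atom = 12.
12 = 4(3); a planar, fully conjugated 4n system is antiaromatic.

Antiaromatic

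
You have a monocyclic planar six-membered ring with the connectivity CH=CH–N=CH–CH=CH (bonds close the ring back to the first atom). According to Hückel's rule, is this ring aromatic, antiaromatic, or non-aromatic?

Aromatic

Check conjugation: the double-bond atoms are sp², each contributing one p electron; each =N– nitrogen is pyridine-type (lone pair in the sp² plane, one electron in the p orbital) — every position has a p orbital, so the cyclic π system is continuous.
Tallying contributions gives 3 × 2 = 6 from the 3 double-bond units.
6 = 4(1) + 2, which satisfies Hückel's 4n+2 rule.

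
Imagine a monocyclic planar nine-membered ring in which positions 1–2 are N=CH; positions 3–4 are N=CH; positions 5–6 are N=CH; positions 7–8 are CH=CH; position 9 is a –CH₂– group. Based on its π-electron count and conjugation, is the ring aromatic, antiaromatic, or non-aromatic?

Non-aromatic

The CH2 position has four σ bonds — the tetrahedral CH₂ carbon is sp³ and has no p orbital in the ring π system — so the cyclic conjugation is interrupted.
Broken conjugation rules out both aromaticity and antiaromaticity.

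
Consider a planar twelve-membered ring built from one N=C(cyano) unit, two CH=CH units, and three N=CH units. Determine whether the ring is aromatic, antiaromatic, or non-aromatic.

Check conjugation: every atom in a ring double bond is sp² and brings one electron to the p orbital; each =N– nitrogen is pyridine-type (lone pair in the sp² plane, one electron in the p orbital) — every position has a p orbital, so the cyclic π system is continuous.
Adding the contributions, 6 × 2 = 12 from the 6 double-bond units.
12 is a 4n count (n = 3), so the planar conjugated ring is antiaromatic.

Antiaromatic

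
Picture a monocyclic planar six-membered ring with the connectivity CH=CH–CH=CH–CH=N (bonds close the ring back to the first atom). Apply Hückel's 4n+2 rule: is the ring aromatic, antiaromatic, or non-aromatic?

Aromatic

Every ring atom contributes a p orbital perpendicular to the ring (every atom in a ring double bond is sp² and brings one electron to the p orbital; each =N– nitrogen is pyridine-type (lone pair in the sp² plane, one electron in the p orbital)), so the π system is cyclic and fully conjugated.
Tallying contributions gives 3 × 2 = 6 from the 3 double-bond units.
Since 6 = 4·1 + 2, the ring meets the 4n+2 criterion.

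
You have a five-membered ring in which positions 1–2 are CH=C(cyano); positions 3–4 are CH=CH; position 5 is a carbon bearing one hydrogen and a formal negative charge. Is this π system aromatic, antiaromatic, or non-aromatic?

All ring atoms are sp² and supply a p orbital to the ring (each doubly-bonded ring atom is sp² with one p-orbital electron; the carbanion's lone pair occupies the p orbital); the conjugation is uninterrupted.
Tallying contributions gives 2 × 2 = 4 from the double-bond units + 2 from the CH(-) atom = 6.
With 6 π electrons (n = 1), the Hückel 4n+2 condition holds.

Aromatic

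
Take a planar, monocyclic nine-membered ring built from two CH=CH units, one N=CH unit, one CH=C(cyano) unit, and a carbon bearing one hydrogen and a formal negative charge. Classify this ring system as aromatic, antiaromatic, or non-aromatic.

The p orbitals form a continuous loop: the double-bond atoms are sp², each contributing one p electron; each sp² =N– keeps its lone pair in-plane and puts one electron into the π system; the carbanion's lone pair occupies the p orbital. The ring is fully conjugated.
π-electron count: 4 × 2 = 8 from the double-bond units + 2 from the CH(-) atom = 10.
That gives a 4n+2 count (10, n = 2).

Aromatic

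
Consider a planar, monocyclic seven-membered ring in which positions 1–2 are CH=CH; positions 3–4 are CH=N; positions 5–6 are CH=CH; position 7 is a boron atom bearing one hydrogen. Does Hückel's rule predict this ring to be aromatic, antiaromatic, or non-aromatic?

Aromatic

The p orbitals form a continuous loop: the double-bond atoms are sp², each contributing one p electron; each sp² =N– keeps its lone pair in-plane and puts one electron into the π system; the boron has an empty p orbital. The ring is fully conjugated.
π-electron count: 3 × 2 = 6 from the double-bond units + 0 from the BH atom = 6.
That gives a 4n+2 count (6, n = 1).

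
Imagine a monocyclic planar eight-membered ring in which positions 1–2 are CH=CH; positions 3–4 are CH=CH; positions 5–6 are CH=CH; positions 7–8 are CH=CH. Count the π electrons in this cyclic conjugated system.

8

Check conjugation: each doubly-bonded ring atom is sp² with one p-orbital electron — every position has a p orbital, so the cyclic π system is continuous.
Adding the contributions, 4 × 2 = 8 from the 4 double-bond units.
This is cyclooctatetraene.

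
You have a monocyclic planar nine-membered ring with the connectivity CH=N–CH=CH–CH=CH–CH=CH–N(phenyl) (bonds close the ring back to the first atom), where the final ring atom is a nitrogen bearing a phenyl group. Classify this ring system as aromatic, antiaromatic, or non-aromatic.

Aromatic

All ring atoms are sp² and supply a p orbital to the ring (each doubly-bonded ring atom is sp² with one p-orbital electron; each sp² =N– keeps its lone pair in-plane and puts one electron into the π system; the pyrrole-type nitrogen donates its lone pair from the p orbital); the conjugation is uninterrupted.
Counting π electrons: 4 × 2 = 8 from the double-bond units + 2 from the N(phenyl) atom = 10.
With 10 π electrons (n = 2), the Hückel 4n+2 condition holds.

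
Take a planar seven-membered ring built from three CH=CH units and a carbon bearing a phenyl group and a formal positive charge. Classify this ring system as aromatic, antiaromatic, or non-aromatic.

Aromatic

Every ring atom contributes a p orbital perpendicular to the ring (every atom in a ring double bond is sp² and brings one electron to the p orbital; the carbocation has an empty p orbital), so the π system is cyclic and fully conjugated.
Adding the contributions, 3 × 2 = 6 from the double-bond units + 0 from the C(phenyl)(+) atom = 6.
6 = 4(1) + 2, which satisfies Hückel's 4n+2 rule.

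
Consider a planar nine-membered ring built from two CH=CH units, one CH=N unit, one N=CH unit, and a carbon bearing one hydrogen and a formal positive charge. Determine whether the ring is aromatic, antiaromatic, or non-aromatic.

The p orbitals form a continuous loop: each doubly-bonded ring atom is sp² with one p-orbital electron; the doubly-bonded nitrogens are pyridine-type — their lone pairs lie in the ring plane, leaving one electron in the p orbital; the carbocation has an empty p orbital. The ring is fully conjugated.
Counting π electrons: 4 × 2 = 8 from the double-bond units + 0 from the CH(+) atom = 8.
With 8 = 4·2 π electrons, Hückel's rule classifies the planar ring as antiaromatic.

Antiaromatic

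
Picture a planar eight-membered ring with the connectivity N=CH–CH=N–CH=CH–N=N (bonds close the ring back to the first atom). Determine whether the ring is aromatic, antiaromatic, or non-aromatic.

Check conjugation: each doubly-bonded ring atom is sp² with one p-orbital electron; each sp² =N– keeps its lone pair in-plane and puts one electron into the π system — every position has a p orbital, so the cyclic π system is continuous.
π-electron count: 4 × 2 = 8 from the 4 double-bond units.
8 = 4(2); a planar, fully conjugated 4n system is antiaromatic.

Antiaromatic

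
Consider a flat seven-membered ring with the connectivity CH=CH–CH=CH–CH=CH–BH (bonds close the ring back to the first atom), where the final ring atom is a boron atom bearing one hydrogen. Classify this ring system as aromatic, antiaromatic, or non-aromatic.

Every ring atom contributes a p orbital perpendicular to the ring (every atom in a ring double bond is sp² and brings one electron to the p orbital; the boron has an empty p orbital), so the π system is cyclic and fully conjugated.
Adding the contributions, 3 × 2 = 6 from the double-bond units + 0 from the BH atom = 6.
6 = 4(1) + 2, which satisfies Hückel's 4n+2 rule.

Aromatic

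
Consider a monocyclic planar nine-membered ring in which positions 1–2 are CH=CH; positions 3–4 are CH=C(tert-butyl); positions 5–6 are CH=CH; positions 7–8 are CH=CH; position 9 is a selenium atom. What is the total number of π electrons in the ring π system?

10

Every ring atom contributes a p orbital perpendicular to the ring (each doubly-bonded ring atom is sp² with one p-orbital electron; the selenium donates one lone pair from its p orbital), so the π system is cyclic and fully conjugated.
Adding the contributions, 4 × 2 = 8 from the double-bond units + 2 from the Se atom = 10.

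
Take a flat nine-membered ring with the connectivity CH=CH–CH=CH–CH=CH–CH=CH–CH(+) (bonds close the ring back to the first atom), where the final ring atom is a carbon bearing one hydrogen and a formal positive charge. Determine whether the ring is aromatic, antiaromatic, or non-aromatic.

Check conjugation: every atom in a ring double bond is sp² and brings one electron to the p orbital; the carbocation has an empty p orbital — every position has a p orbital, so the cyclic π system is continuous.
Tallying contributions gives 4 × 2 = 8 from the double-bond units + 0 from the CH(+) atom = 8.
A 4n π count (8, n = 2) in a planar conjugated ring means antiaromatic.

Antiaromatic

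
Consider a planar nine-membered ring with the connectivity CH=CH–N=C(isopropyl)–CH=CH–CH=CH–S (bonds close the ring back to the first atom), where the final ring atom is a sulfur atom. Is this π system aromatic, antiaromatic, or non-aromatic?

Aromatic

All ring atoms are sp² and supply a p orbital to the ring (each doubly-bonded ring atom is sp² with one p-orbital electron; each =N– nitrogen is pyridine-type (lone pair in the sp² plane, one electron in the p orbital); the sulfur donates one lone pair from its p orbital); the conjugation is uninterrupted.
Counting π electrons: 4 × 2 = 8 from the double-bond units + 2 from the S atom = 10.
Since 10 = 4·2 + 2, the ring meets the 4n+2 criterion.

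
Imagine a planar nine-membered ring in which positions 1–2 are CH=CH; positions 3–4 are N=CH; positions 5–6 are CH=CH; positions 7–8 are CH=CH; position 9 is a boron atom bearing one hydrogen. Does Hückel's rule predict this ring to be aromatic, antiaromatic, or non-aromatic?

Every ring atom contributes a p orbital perpendicular to the ring (each doubly-bonded ring atom is sp² with one p-orbital electron; each =N– nitrogen is pyridine-type (lone pair in the sp² plane, one electron in the p orbital); the boron has an empty p orbital), so the π system is cyclic and fully conjugated.
Tallying contributions gives 4 × 2 = 8 from the double-bond units + 0 from the BH atom = 8.
A 4n π count (8, n = 2) in a planar conjugated ring means antiaromatic.

Antiaromatic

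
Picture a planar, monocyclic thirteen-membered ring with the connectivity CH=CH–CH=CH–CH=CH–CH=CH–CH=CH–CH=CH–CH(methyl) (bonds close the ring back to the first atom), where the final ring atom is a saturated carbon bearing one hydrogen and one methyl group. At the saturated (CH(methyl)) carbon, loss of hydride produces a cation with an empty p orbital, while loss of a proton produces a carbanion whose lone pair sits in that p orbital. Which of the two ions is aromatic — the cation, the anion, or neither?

The anion

In both ions every ring atom is sp² and contributes a p orbital, so both rings are fully conjugated.
Cation: 6 × 2 + 0 = 12 π electrons → 4(3), antiaromatic.
Anion: 6 × 2 + 2 = 14 π electrons → 4(3)+2, aromatic.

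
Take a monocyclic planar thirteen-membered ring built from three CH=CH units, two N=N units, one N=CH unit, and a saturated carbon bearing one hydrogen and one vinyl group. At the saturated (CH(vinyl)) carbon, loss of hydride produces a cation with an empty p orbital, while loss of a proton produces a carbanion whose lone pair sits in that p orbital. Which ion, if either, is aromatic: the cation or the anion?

In both ions every ring atom is sp² and contributes a p orbital, so both rings are fully conjugated.
Cation: 6 × 2 + 0 = 12 π electrons → 4(3), antiaromatic.
Anion: 6 × 2 + 2 = 14 π electrons → 4(3)+2, aromatic.

The anion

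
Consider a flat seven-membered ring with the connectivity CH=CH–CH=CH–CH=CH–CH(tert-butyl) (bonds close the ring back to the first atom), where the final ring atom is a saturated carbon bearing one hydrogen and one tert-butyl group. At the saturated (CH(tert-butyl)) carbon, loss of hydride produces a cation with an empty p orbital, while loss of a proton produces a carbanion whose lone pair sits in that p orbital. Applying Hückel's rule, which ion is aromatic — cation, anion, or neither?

The cation

Both ions have a continuous loop of p orbitals — each ring atom is sp².
Cation: 3 × 2 + 0 = 6 π electrons → 4(1)+2, aromatic.
Anion: 3 × 2 + 2 = 8 π electrons → 4(2), antiaromatic.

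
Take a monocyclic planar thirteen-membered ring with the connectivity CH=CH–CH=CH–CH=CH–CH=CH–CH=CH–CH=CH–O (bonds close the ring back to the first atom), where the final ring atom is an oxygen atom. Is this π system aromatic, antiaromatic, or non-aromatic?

All ring atoms are sp² and supply a p orbital to the ring (every atom in a ring double bond is sp² and brings one electron to the p orbital; the oxygen donates one lone pair from its p orbital); the conjugation is uninterrupted.
Adding the contributions, 6 × 2 = 12 from the double-bond units + 2 from the O atom = 14.
With 14 π electrons (n = 3), the Hückel 4n+2 condition holds.

Aromatic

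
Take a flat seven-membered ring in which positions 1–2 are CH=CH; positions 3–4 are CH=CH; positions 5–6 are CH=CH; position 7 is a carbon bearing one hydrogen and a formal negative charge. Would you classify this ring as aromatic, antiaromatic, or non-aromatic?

All ring atoms are sp² and supply a p orbital to the ring (the double-bond atoms are sp², each contributing one p electron; the carbanion's lone pair occupies the p orbital); the conjugation is uninterrupted.
Counting π electrons: 3 × 2 = 6 from the double-bond units + 2 from the CH(-) atom = 8.
A 4n π count (8, n = 2) in a planar conjugated ring means antiaromatic.

Antiaromatic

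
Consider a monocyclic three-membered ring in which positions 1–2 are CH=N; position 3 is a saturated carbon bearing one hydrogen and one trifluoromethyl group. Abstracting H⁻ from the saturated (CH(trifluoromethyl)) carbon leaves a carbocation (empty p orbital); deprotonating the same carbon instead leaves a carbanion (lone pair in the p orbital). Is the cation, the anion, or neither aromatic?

The cation

Once that carbon is sp², every ring atom has a p orbital and both ions are fully conjugated.
Cation: 1 × 2 + 0 = 2 π electrons → 4(0)+2, aromatic.
Anion: 1 × 2 + 2 = 4 π electrons → 4(1), antiaromatic.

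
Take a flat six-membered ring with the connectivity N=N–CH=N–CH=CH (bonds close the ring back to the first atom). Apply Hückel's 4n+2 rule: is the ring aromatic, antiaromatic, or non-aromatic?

The p orbitals form a continuous loop: each doubly-bonded ring atom is sp² with one p-orbital electron; each sp² =N– keeps its lone pair in-plane and puts one electron into the π system. The ring is fully conjugated.
π-electron count: 3 × 2 = 6 from the 3 double-bond units.
That gives a 4n+2 count (6, n = 1).

Aromatic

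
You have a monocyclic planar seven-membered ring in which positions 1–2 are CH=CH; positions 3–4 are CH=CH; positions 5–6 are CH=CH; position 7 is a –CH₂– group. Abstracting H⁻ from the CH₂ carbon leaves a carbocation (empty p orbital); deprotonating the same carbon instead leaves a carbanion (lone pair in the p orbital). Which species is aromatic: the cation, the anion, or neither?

The cation

Once that carbon is sp², every ring atom has a p orbital and both ions are fully conjugated.
Cation: 3 × 2 + 0 = 6 π electrons → 4(1)+2, aromatic.
Anion: 3 × 2 + 2 = 8 π electrons → 4(2), antiaromatic.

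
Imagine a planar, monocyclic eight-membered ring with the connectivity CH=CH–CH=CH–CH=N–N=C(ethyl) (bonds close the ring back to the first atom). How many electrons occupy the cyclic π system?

8

All ring atoms are sp² and supply a p orbital to the ring (every atom in a ring double bond is sp² and brings one electron to the p orbital; each sp² =N– keeps its lone pair in-plane and puts one electron into the π system); the conjugation is uninterrupted.
π-electron count: 4 × 2 = 8 from the 4 double-bond units.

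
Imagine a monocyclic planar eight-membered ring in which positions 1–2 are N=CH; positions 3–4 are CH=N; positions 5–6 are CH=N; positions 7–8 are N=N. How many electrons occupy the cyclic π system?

8

Every ring atom contributes a p orbital perpendicular to the ring (each doubly-bonded ring atom is sp² with one p-orbital electron; each =N– nitrogen is pyridine-type (lone pair in the sp² plane, one electron in the p orbital)), so the π system is cyclic and fully conjugated.
Tallying contributions gives 4 × 2 = 8 from the 4 double-bond units.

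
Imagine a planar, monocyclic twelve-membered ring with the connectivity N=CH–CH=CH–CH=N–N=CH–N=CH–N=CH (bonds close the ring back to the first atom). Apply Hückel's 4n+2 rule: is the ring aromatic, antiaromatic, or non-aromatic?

Antiaromatic

All ring atoms are sp² and supply a p orbital to the ring (every atom in a ring double bond is sp² and brings one electron to the p orbital; each sp² =N– keeps its lone pair in-plane and puts one electron into the π system); the conjugation is uninterrupted.
Adding the contributions, 6 × 2 = 12 from the 6 double-bond units.
12 is a 4n count (n = 3), so the planar conjugated ring is antiaromatic.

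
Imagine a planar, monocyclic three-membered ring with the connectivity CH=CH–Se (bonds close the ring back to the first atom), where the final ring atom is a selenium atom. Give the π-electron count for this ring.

4

The p orbitals form a continuous loop: every atom in a ring double bond is sp² and brings one electron to the p orbital; the selenium donates one lone pair from its p orbital. The ring is fully conjugated.
π-electron count: 1 × 2 = 2 from the double-bond unit + 2 from the Se atom = 4.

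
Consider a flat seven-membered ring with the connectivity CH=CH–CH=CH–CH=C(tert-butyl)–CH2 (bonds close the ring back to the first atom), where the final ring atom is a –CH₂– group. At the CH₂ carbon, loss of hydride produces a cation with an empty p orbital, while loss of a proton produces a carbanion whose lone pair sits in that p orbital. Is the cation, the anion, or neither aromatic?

The cation

Once that carbon is sp², every ring atom has a p orbital and both ions are fully conjugated.
Cation: 3 × 2 + 0 = 6 π electrons → 4(1)+2, aromatic.
Anion: 3 × 2 + 2 = 8 π electrons → 4(2), antiaromatic.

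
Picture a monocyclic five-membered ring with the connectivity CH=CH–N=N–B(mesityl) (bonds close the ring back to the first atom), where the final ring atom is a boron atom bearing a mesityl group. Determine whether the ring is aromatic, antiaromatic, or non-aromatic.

Antiaromatic

The p orbitals form a continuous loop: each doubly-bonded ring atom is sp² with one p-orbital electron; the doubly-bonded nitrogens are pyridine-type — their lone pairs lie in the ring plane, leaving one electron in the p orbital; the boron has an empty p orbital. The ring is fully conjugated.
π-electron count: 2 × 2 = 4 from the double-bond units + 0 from the B(mesityl) atom = 4.
4 is a 4n count (n = 1), so the planar conjugated ring is antiaromatic.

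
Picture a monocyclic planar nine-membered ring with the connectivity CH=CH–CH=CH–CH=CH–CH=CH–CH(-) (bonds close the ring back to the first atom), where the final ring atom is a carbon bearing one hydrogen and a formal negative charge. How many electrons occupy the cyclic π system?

10

Every ring atom contributes a p orbital perpendicular to the ring (each doubly-bonded ring atom is sp² with one p-orbital electron; the carbanion's lone pair occupies the p orbital), so the π system is cyclic and fully conjugated.
π-electron count: 4 × 2 = 8 from the double-bond units + 2 from the CH(-) atom = 10.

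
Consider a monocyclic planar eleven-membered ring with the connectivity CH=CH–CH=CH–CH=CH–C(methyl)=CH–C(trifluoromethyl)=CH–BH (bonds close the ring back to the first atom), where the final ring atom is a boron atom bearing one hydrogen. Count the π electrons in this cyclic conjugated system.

10

The p orbitals form a continuous loop: the double-bond atoms are sp², each contributing one p electron; the boron has an empty p orbital. The ring is fully conjugated.
π-electron count: 5 × 2 = 10 from the double-bond units + 0 from the BH atom = 10.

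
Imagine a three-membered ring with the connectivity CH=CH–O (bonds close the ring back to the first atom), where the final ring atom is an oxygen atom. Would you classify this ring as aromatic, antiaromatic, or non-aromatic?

Every ring atom contributes a p orbital perpendicular to the ring (the double-bond atoms are sp², each contributing one p electron; the oxygen donates one lone pair from its p orbital), so the π system is cyclic and fully conjugated.
π-electron count: 1 × 2 = 2 from the double-bond unit + 2 from the O atom = 4.
A 4n π count (4, n = 1) in a planar conjugated ring means antiaromatic.
(This ring is oxirene.)

Antiaromatic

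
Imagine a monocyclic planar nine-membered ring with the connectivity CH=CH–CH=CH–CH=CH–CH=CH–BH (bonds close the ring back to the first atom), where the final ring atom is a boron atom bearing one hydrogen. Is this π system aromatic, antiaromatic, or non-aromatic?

Antiaromatic

All ring atoms are sp² and supply a p orbital to the ring (the double-bond atoms are sp², each contributing one p electron; the boron has an empty p orbital); the conjugation is uninterrupted.
Tallying contributions gives 4 × 2 = 8 from the double-bond units + 0 from the BH atom = 8.
A 4n π count (8, n = 2) in a planar conjugated ring means antiaromatic.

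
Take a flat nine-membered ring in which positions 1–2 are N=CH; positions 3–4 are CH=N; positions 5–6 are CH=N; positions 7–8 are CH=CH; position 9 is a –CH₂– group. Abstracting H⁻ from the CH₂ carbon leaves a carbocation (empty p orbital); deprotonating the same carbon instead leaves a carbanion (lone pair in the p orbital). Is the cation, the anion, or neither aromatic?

Once that carbon is sp², every ring atom has a p orbital and both ions are fully conjugated.
Cation: 4 × 2 + 0 = 8 π electrons → 4(2), antiaromatic.
Anion: 4 × 2 + 2 = 10 π electrons → 4(2)+2, aromatic.

The anion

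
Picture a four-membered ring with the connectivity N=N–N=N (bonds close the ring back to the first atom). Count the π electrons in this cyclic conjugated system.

The p orbitals form a continuous loop: the double-bond atoms are sp², each contributing one p electron; each =N– nitrogen is pyridine-type (lone pair in the sp² plane, one electron in the p orbital). The ring is fully conjugated.
Counting π electrons: 2 × 2 = 4 from the 2 double-bond units.

4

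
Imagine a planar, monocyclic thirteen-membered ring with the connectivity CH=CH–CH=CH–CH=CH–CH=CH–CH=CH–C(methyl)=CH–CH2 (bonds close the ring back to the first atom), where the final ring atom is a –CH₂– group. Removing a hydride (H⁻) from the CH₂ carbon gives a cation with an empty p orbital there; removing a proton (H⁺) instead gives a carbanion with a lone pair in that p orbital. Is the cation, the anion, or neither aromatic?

Both ions have a continuous loop of p orbitals — each ring atom is sp².
Cation: 6 × 2 + 0 = 12 π electrons → 4(3), antiaromatic.
Anion: 6 × 2 + 2 = 14 π electrons → 4(3)+2, aromatic.

The anion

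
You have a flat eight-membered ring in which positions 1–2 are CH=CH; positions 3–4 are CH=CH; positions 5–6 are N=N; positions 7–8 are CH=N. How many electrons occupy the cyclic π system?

8

Check conjugation: each doubly-bonded ring atom is sp² with one p-orbital electron; the doubly-bonded nitrogens are pyridine-type — their lone pairs lie in the ring plane, leaving one electron in the p orbital — every position has a p orbital, so the cyclic π system is continuous.
π-electron count: 4 × 2 = 8 from the 4 double-bond units.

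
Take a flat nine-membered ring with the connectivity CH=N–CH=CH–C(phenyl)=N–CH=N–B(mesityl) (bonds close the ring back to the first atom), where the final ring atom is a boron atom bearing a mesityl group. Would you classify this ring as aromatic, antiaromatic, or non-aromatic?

All ring atoms are sp² and supply a p orbital to the ring (each doubly-bonded ring atom is sp² with one p-orbital electron; each =N– nitrogen is pyridine-type (lone pair in the sp² plane, one electron in the p orbital); the boron has an empty p orbital); the conjugation is uninterrupted.
Adding the contributions, 4 × 2 = 8 from the double-bond units + 0 from the B(mesityl) atom = 8.
With 8 = 4·2 π electrons, Hückel's rule classifies the planar ring as antiaromatic.

Antiaromatic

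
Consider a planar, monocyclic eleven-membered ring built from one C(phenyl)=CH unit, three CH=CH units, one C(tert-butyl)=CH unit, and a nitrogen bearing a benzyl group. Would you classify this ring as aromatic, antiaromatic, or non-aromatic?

All ring atoms are sp² and supply a p orbital to the ring (the double-bond atoms are sp², each contributing one p electron; the pyrrole-type nitrogen donates its lone pair from the p orbital); the conjugation is uninterrupted.
Adding the contributions, 5 × 2 = 10 from the double-bond units + 2 from the N(benzyl) atom = 12.
12 is a 4n count (n = 3), so the planar conjugated ring is antiaromatic.

Antiaromatic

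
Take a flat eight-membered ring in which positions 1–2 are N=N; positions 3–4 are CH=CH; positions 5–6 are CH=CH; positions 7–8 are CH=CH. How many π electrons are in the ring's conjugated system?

8

The p orbitals form a continuous loop: each doubly-bonded ring atom is sp² with one p-orbital electron; the doubly-bonded nitrogens are pyridine-type — their lone pairs lie in the ring plane, leaving one electron in the p orbital. The ring is fully conjugated.
Counting π electrons: 4 × 2 = 8 from the 4 double-bond units.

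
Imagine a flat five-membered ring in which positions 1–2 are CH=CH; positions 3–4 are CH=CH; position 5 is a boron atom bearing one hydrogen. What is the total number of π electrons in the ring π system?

4

All ring atoms are sp² and supply a p orbital to the ring (each doubly-bonded ring atom is sp² with one p-orbital electron; the boron has an empty p orbital); the conjugation is uninterrupted.
π-electron count: 2 × 2 = 4 from the double-bond units + 0 from the BH atom = 4.
This is borole.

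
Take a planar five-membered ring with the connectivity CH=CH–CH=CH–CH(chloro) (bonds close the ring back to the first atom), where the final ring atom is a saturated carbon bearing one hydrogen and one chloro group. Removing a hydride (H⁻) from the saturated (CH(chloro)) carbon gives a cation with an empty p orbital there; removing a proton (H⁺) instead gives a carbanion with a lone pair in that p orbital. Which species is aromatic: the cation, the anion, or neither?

Both ions have a continuous loop of p orbitals — each ring atom is sp².
Cation: 2 × 2 + 0 = 4 π electrons → 4(1), antiaromatic.
Anion: 2 × 2 + 2 = 6 π electrons → 4(1)+2, aromatic.

The anion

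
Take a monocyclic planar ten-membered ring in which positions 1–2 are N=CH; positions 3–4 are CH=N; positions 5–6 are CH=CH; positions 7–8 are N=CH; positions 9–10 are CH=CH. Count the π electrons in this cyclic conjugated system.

10

All ring atoms are sp² and supply a p orbital to the ring (the double-bond atoms are sp², each contributing one p electron; each sp² =N– keeps its lone pair in-plane and puts one electron into the π system); the conjugation is uninterrupted.
Adding the contributions, 5 × 2 = 10 from the 5 double-bond units.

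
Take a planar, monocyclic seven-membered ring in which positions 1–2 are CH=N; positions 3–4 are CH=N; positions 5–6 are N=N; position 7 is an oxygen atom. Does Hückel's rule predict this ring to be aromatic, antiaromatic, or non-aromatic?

Antiaromatic

All ring atoms are sp² and supply a p orbital to the ring (every atom in a ring double bond is sp² and brings one electron to the p orbital; the doubly-bonded nitrogens are pyridine-type — their lone pairs lie in the ring plane, leaving one electron in the p orbital; the oxygen donates one lone pair from its p orbital); the conjugation is uninterrupted.
Counting π electrons: 3 × 2 = 6 from the double-bond units + 2 from the O atom = 8.
8 is a 4n count (n = 2), so the planar conjugated ring is antiaromatic.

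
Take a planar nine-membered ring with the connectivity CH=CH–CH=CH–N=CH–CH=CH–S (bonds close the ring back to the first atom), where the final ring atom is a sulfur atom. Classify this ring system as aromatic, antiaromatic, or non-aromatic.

Aromatic

All ring atoms are sp² and supply a p orbital to the ring (each doubly-bonded ring atom is sp² with one p-orbital electron; each =N– nitrogen is pyridine-type (lone pair in the sp² plane, one electron in the p orbital); the sulfur donates one lone pair from its p orbital); the conjugation is uninterrupted.
Counting π electrons: 4 × 2 = 8 from the double-bond units + 2 from the S atom = 10.
That gives a 4n+2 count (10, n = 2).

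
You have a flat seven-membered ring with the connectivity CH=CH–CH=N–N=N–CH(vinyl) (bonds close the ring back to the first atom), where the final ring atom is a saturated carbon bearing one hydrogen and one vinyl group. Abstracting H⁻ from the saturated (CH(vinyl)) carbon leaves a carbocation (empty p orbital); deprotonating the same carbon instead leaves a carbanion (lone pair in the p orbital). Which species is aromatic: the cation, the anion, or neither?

Both ions have a continuous loop of p orbitals — each ring atom is sp².
Cation: 3 × 2 + 0 = 6 π electrons → 4(1)+2, aromatic.
Anion: 3 × 2 + 2 = 8 π electrons → 4(2), antiaromatic.

The cation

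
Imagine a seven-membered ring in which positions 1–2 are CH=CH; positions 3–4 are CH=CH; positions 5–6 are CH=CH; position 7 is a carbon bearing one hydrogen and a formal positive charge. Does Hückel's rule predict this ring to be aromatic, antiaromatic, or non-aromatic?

Aromatic

Check conjugation: every atom in a ring double bond is sp² and brings one electron to the p orbital; the carbocation has an empty p orbital — every position has a p orbital, so the cyclic π system is continuous.
π-electron count: 3 × 2 = 6 from the double-bond units + 0 from the CH(+) atom = 6.
6 = 4(1) + 2, which satisfies Hückel's 4n+2 rule.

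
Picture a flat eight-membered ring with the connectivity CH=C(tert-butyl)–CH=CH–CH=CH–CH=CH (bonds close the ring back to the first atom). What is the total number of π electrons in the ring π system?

All ring atoms are sp² and supply a p orbital to the ring (each doubly-bonded ring atom is sp² with one p-orbital electron); the conjugation is uninterrupted.
Tallying contributions gives 4 × 2 = 8 from the 4 double-bond units.

8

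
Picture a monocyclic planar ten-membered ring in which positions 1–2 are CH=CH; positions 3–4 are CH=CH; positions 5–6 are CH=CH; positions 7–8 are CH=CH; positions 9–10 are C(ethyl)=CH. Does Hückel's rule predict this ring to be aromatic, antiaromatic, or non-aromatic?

Aromatic

All ring atoms are sp² and supply a p orbital to the ring (the double-bond atoms are sp², each contributing one p electron); the conjugation is uninterrupted.
Counting π electrons: 5 × 2 = 10 from the 5 double-bond units.
10 = 4(2) + 2, which satisfies Hückel's 4n+2 rule.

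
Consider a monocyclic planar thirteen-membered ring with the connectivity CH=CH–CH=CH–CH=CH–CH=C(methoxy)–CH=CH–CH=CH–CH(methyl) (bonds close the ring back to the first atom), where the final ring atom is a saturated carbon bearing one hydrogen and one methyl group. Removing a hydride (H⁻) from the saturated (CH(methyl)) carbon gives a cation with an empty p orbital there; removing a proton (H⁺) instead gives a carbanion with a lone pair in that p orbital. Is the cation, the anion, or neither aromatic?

Both ions have a continuous loop of p orbitals — each ring atom is sp².
Cation: 6 × 2 + 0 = 12 π electrons → 4(3), antiaromatic.
Anion: 6 × 2 + 2 = 14 π electrons → 4(3)+2, aromatic.

The anion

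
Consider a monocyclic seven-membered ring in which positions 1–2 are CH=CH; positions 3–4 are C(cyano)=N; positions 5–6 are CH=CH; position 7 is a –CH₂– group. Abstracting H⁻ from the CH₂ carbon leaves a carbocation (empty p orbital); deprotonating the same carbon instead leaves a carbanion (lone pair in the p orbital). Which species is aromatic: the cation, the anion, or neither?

In either ion the ring is fully conjugated: every atom, including the new sp² carbon, supplies a p orbital.
Cation: 3 × 2 + 0 = 6 π electrons → 4(1)+2, aromatic.
Anion: 3 × 2 + 2 = 8 π electrons → 4(2), antiaromatic.

The cation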